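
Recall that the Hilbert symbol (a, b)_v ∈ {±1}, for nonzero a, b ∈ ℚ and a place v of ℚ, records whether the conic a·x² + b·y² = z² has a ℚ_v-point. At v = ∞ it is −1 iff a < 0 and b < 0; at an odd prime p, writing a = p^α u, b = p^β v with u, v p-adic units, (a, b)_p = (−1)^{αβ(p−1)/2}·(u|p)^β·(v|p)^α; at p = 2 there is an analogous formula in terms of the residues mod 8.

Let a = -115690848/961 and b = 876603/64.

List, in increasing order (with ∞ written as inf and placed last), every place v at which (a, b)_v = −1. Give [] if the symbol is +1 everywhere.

[2, 3]

(a, b) ≡ (-7230678, 5187) mod (ℚ^×)²; places V = {2, 3, 7, 13, 17, 19, 31, 41, ∞}.
(a,b)_41: α=1, u≡35; β=0, v≡1 (mod 41); (35|41)=-1, (1|41)=+1; sign (−1)^0·-1^0·+1^1 = +1.
(a,b)_13: α=1, u≡3; β=3, v≡4 (mod 13); (3|13)=+1, (4|13)=+1; sign (−1)^0·+1^3·+1^1 = +1.
(a,b)_31: α=-2, u≡5; β=0, v≡8 (mod 31); (5|31)=+1, (8|31)=+1; sign (−1)^0·+1^0·+1^-2 = +1.
(a,b)_19: α=1, u≡3; β=1, v≡17 (mod 19); (3|19)=-1, (17|19)=+1; sign (−1)^1·-1^1·+1^1 = +1.
(a,b)_2: α=5, β=-6; u≡5, v≡3 (mod 8); ε(u)ε(v)=0·1, αω(v)=5·1, βω(u)=-6·1; sum ≡ 1  ⇒  -1.
(a,b)_7: α=1, u≡1; β=1, v≡6 (mod 7); (1|7)=+1, (6|7)=-1; sign (−1)^1·+1^1·-1^1 = +1.
(a,b)_3: α=1, u≡1; β=1, v≡1 (mod 3); (1|3)=+1, (1|3)=+1; sign (−1)^1·+1^1·+1^1 = -1.
(a,b)_∞: sgn(-7230678)=−, sgn(5187)=+, so +1.
(a,b)_17: α=1, u≡5; β=0, v≡9 (mod 17); (5|17)=-1, (9|17)=+1; sign (−1)^0·-1^0·+1^1 = +1.
|Ram(-7230678, 5187)| = 2, even; anisotropic at {2, 3}.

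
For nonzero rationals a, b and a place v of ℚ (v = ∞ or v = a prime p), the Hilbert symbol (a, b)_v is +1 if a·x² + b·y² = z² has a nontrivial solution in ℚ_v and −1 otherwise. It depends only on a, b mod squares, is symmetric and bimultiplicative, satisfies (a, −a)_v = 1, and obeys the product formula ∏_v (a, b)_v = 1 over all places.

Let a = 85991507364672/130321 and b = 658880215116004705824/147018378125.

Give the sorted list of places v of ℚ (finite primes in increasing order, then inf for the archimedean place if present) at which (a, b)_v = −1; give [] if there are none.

Mod squares: a ≡ 13, b ≡ 330. Check v ∈ {∞, 2, 3, 5, 7, 11, 13, 19}.
v=3: a=3^16·(≡1), b=3^23·(≡2) mod 3; (1|3)=+1, (2|3)=-1; (−1)^{16·23·1}·(+1)^23·(-1)^16 = +1.
v=13: a=13^1·(≡10), b=13^2·(≡7) mod 13; (10|13)=+1, (7|13)=-1; (−1)^{1·2·6}·(+1)^2·(-1)^1 = -1.
v=19: a=19^-4·(≡18), b=19^-6·(≡11) mod 19; (18|19)=-1, (11|19)=+1; (−1)^{-4·-6·9}·(-1)^-6·(+1)^-4 = +1.
v=11: a=11^0·(≡2), b=11^1·(≡10) mod 11; (2|11)=-1, (10|11)=-1; (−1)^{0·1·5}·(-1)^1·(-1)^0 = -1.
v=∞: 13 > 0 and 330 > 0  ⇒  (a,b)_∞ = +1.
v=2: v_2(a)=6, v_2(b)=5; units ≡ 5, 5 (mod 8); ε·ε+αω+βω = 0·0+6·1+5·1 ≡ 1  ⇒  (a,b)_2 = -1.
v=7: a=7^4·(≡5), b=7^6·(≡1) mod 7; (5|7)=-1, (1|7)=+1; (−1)^{4·6·3}·(-1)^6·(+1)^4 = +1.
v=5: a=5^0·(≡2), b=5^-5·(≡4) mod 5; (2|5)=-1, (4|5)=+1; (−1)^{0·-5·2}·(-1)^-5·(+1)^0 = -1.
Ram(13, 330) = {2, 5, 11, 13}; no ℚ_2-point on the conic.

[2, 5, 11, 13]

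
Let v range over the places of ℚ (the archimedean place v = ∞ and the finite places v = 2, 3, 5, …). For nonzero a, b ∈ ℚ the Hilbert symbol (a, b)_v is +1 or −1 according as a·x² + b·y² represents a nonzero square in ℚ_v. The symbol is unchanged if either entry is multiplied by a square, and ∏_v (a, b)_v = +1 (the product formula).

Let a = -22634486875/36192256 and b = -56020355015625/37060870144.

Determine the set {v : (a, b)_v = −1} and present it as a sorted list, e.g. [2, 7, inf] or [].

(a, b) ≡ (-1771, -161) mod (ℚ^×)²; places V = {2, 3, 5, 7, 11, 13, 23, 47, ∞}.
(a,b)_∞: sgn(-1771)=−, sgn(-161)=−, so -1.
(a,b)_13: α=2, u≡3; β=2, v≡8 (mod 13); (3|13)=+1, (8|13)=-1; sign (−1)^0·+1^2·-1^2 = +1.
(a,b)_7: α=1, u≡5; β=1, v≡3 (mod 7); (5|7)=-1, (3|7)=-1; sign (−1)^1·-1^1·-1^1 = -1.
(a,b)_3: α=0, u≡2; β=2, v≡1 (mod 3); (2|3)=-1, (1|3)=+1; sign (−1)^0·-1^2·+1^0 = +1.
(a,b)_2: α=-14, β=-24; u≡5, v≡7 (mod 8); ε(u)ε(v)=0·1, αω(v)=-14·0, βω(u)=-24·1; sum ≡ 0  ⇒  +1.
(a,b)_23: α=1, u≡15; β=1, v≡6 (mod 23); (15|23)=-1, (6|23)=+1; sign (−1)^1·-1^1·+1^1 = +1.
(a,b)_11: α=3, u≡1; β=4, v≡5 (mod 11); (1|11)=+1, (5|11)=+1; sign (−1)^0·+1^4·+1^3 = +1.
(a,b)_47: α=-2, u≡30; β=-2, v≡1 (mod 47); (30|47)=-1, (1|47)=+1; sign (−1)^0·-1^-2·+1^-2 = +1.
(a,b)_5: α=4, u≡1; β=6, v≡1 (mod 5); (1|5)=+1, (1|5)=+1; sign (−1)^0·+1^6·+1^4 = +1.
Ram(-1771, -161) = {7, ∞}; no ℚ_7-point on the conic.

[7, inf]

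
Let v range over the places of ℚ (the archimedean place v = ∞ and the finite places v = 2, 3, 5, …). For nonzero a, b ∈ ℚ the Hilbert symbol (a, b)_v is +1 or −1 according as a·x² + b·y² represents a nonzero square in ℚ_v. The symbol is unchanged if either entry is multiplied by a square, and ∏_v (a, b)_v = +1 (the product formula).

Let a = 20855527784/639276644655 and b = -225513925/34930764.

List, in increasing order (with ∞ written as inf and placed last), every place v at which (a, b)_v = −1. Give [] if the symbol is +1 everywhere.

Mod squares: a ≡ 1430, b ≡ -143. Check v ∈ {∞, 2, 3, 5, 7, 11, 13, 17}.
v=17: a=17^4·(≡4), b=17^2·(≡14) mod 17; (4|17)=+1, (14|17)=-1; (−1)^{4·2·8}·(+1)^2·(-1)^4 = +1.
v=11: a=11^-7·(≡1), b=11^-3·(≡5) mod 11; (1|11)=+1, (5|11)=+1; (−1)^{-7·-3·5}·(+1)^-3·(+1)^-7 = -1.
v=5: a=5^-1·(≡4), b=5^2·(≡2) mod 5; (4|5)=+1, (2|5)=-1; (−1)^{-1·2·2}·(+1)^2·(-1)^-1 = -1.
v=2: v_2(a)=3, v_2(b)=-2; units ≡ 3, 1 (mod 8); ε·ε+αω+βω = 1·0+3·0+-2·1 ≡ 0  ⇒  (a,b)_2 = +1.
v=∞: 1430 > 0 and -143 < 0  ⇒  (a,b)_∞ = +1.
v=13: a=13^1·(≡2), b=13^1·(≡6) mod 13; (2|13)=-1, (6|13)=-1; (−1)^{1·1·6}·(-1)^1·(-1)^1 = +1.
v=7: a=7^4·(≡2), b=7^4·(≡1) mod 7; (2|7)=+1, (1|7)=+1; (−1)^{4·4·3}·(+1)^4·(+1)^4 = +1.
v=3: a=3^-8·(≡2), b=3^-8·(≡1) mod 3; (2|3)=-1, (1|3)=+1; (−1)^{-8·-8·1}·(-1)^-8·(+1)^-8 = +1.
Ram(1430, -143) = {5, 11}; no ℚ_5-point on the conic.

[5, 11]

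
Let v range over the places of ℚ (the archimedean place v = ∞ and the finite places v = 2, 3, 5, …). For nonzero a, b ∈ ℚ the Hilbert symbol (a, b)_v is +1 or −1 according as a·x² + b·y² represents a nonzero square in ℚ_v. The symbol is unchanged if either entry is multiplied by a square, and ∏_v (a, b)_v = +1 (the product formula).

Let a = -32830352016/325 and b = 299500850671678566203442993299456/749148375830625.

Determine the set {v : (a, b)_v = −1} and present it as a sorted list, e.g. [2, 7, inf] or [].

[2, 3, 7, 11]

Mod squares: a ≡ -11109813, b ≡ 2639. Check v ∈ {∞, 2, 3, 5, 7, 11, 13, 19, 23, 29, 37, 41, 43, 47}.
v=19: a=19^1·(≡6), b=19^2·(≡11) mod 19; (6|19)=+1, (11|19)=+1; (−1)^{1·2·9}·(+1)^2·(+1)^1 = +1.
v=5: a=5^-2·(≡3), b=5^-4·(≡4) mod 5; (3|5)=-1, (4|5)=+1; (−1)^{-2·-4·2}·(-1)^-4·(+1)^-2 = +1.
v=3: a=3^1·(≡1), b=3^-6·(≡2) mod 3; (1|3)=+1, (2|3)=-1; (−1)^{1·-6·1}·(+1)^-6·(-1)^1 = -1.
v=41: a=41^0·(≡1), b=41^-2·(≡24) mod 41; (1|41)=+1, (24|41)=-1; (−1)^{0·-2·20}·(+1)^-2·(-1)^0 = +1.
v=13: a=13^-1·(≡7), b=13^3·(≡6) mod 13; (7|13)=-1, (6|13)=-1; (−1)^{-1·3·6}·(-1)^3·(-1)^-1 = +1.
v=37: a=37^0·(≡15), b=37^2·(≡11) mod 37; (15|37)=-1, (11|37)=+1; (−1)^{0·2·18}·(-1)^2·(+1)^0 = +1.
v=47: a=47^1·(≡45), b=47^2·(≡25) mod 47; (45|47)=-1, (25|47)=+1; (−1)^{1·2·23}·(-1)^2·(+1)^1 = +1.
v=29: a=29^1·(≡22), b=29^3·(≡20) mod 29; (22|29)=+1, (20|29)=+1; (−1)^{1·3·14}·(+1)^3·(+1)^1 = +1.
v=∞: -11109813 < 0 and 2639 > 0  ⇒  (a,b)_∞ = +1.
v=23: a=23^0·(≡20), b=23^-2·(≡14) mod 23; (20|23)=-1, (14|23)=-1; (−1)^{0·-2·11}·(-1)^-2·(-1)^0 = +1.
v=11: a=11^1·(≡5), b=11^2·(≡8) mod 11; (5|11)=+1, (8|11)=-1; (−1)^{1·2·5}·(+1)^2·(-1)^1 = -1.
v=43: a=43^0·(≡17), b=43^-2·(≡10) mod 43; (17|43)=+1, (10|43)=+1; (−1)^{0·-2·21}·(+1)^-2·(+1)^0 = +1.
v=7: a=7^4·(≡3), b=7^9·(≡6) mod 7; (3|7)=-1, (6|7)=-1; (−1)^{4·9·3}·(-1)^9·(-1)^4 = -1.
v=2: v_2(a)=4, v_2(b)=20; units ≡ 3, 7 (mod 8); ε·ε+αω+βω = 1·1+4·0+20·1 ≡ 1  ⇒  (a,b)_2 = -1.
|Ram(-11109813, 2639)| = 4, even; anisotropic at {2, 3, 7, 11}.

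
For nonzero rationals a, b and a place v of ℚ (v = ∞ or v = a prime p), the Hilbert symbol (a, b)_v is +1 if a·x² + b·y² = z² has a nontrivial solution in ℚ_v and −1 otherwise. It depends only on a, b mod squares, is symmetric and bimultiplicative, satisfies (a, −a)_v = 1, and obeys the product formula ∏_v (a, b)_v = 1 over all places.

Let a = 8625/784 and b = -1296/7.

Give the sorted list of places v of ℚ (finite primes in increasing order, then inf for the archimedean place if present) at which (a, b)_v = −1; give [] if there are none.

[3, 5]

Mod squares: a ≡ 345, b ≡ -7. Check v ∈ {∞, 2, 3, 5, 7, 23}.
v=23: a=23^1·(≡15), b=23^0·(≡12) mod 23; (15|23)=-1, (12|23)=+1; (−1)^{1·0·11}·(-1)^0·(+1)^1 = +1.
v=∞: 345 > 0 and -7 < 0  ⇒  (a,b)_∞ = +1.
v=7: a=7^-2·(≡4), b=7^-1·(≡6) mod 7; (4|7)=+1, (6|7)=-1; (−1)^{-2·-1·3}·(+1)^-1·(-1)^-2 = +1.
v=5: a=5^3·(≡1), b=5^0·(≡2) mod 5; (1|5)=+1, (2|5)=-1; (−1)^{3·0·2}·(+1)^0·(-1)^3 = -1.
v=3: a=3^1·(≡1), b=3^4·(≡2) mod 3; (1|3)=+1, (2|3)=-1; (−1)^{1·4·1}·(+1)^4·(-1)^1 = -1.
v=2: v_2(a)=-4, v_2(b)=4; units ≡ 1, 1 (mod 8); ε·ε+αω+βω = 0·0+-4·0+4·0 ≡ 0  ⇒  (a,b)_2 = +1.
|Ram(345, -7)| = 2, even; anisotropic at {3, 5}.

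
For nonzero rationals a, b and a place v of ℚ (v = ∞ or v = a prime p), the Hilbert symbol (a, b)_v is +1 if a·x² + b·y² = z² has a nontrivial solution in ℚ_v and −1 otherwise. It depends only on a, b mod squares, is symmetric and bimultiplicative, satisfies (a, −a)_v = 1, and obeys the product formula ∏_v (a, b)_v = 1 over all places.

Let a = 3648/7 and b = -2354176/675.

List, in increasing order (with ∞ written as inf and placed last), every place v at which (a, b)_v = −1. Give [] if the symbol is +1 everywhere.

(a, b) ≡ (399, -57) mod (ℚ^×)²; places V = {2, 3, 5, 7, 11, 19, ∞}.
(a,b)_11: α=0, u≡1; β=2, v≡9 (mod 11); (1|11)=+1, (9|11)=+1; sign (−1)^0·+1^2·+1^0 = +1.
(a,b)_5: α=0, u≡4; β=-2, v≡2 (mod 5); (4|5)=+1, (2|5)=-1; sign (−1)^0·+1^-2·-1^0 = +1.
(a,b)_∞: sgn(399)=+, sgn(-57)=−, so +1.
(a,b)_7: α=-1, u≡1; β=0, v≡5 (mod 7); (1|7)=+1, (5|7)=-1; sign (−1)^0·+1^0·-1^-1 = -1.
(a,b)_2: α=6, β=10; u≡7, v≡7 (mod 8); ε(u)ε(v)=1·1, αω(v)=6·0, βω(u)=10·0; sum ≡ 1  ⇒  -1.
(a,b)_19: α=1, u≡3; β=1, v≡9 (mod 19); (3|19)=-1, (9|19)=+1; sign (−1)^1·-1^1·+1^1 = +1.
(a,b)_3: α=1, u≡1; β=-3, v≡2 (mod 3); (1|3)=+1, (2|3)=-1; sign (−1)^1·+1^-3·-1^1 = +1.
(399, -57 / ℚ) ramifies at {2, 7}: a division algebra.

[2, 7]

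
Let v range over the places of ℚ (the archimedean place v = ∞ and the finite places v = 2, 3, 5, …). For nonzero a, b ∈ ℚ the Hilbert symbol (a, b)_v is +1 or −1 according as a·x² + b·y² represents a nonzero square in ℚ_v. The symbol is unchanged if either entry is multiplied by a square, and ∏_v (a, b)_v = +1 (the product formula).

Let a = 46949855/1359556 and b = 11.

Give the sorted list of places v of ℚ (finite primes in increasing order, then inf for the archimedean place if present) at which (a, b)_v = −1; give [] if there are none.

(a, b) ≡ (95, 11) mod (ℚ^×)²; places V = {2, 5, 11, 19, 37, 53, ∞}.
(a,b)_∞: sgn(95)=+, sgn(11)=+, so +1.
(a,b)_37: α=2, u≡21; β=0, v≡11 (mod 37); (21|37)=+1, (11|37)=+1; sign (−1)^0·+1^0·+1^2 = +1.
(a,b)_19: α=3, u≡16; β=0, v≡11 (mod 19); (16|19)=+1, (11|19)=+1; sign (−1)^0·+1^0·+1^3 = +1.
(a,b)_2: α=-2, β=0; u≡7, v≡3 (mod 8); ε(u)ε(v)=1·1, αω(v)=-2·1, βω(u)=0·0; sum ≡ 1  ⇒  -1.
(a,b)_5: α=1, u≡1; β=0, v≡1 (mod 5); (1|5)=+1, (1|5)=+1; sign (−1)^0·+1^0·+1^1 = +1.
(a,b)_53: α=-2, u≡10; β=0, v≡11 (mod 53); (10|53)=+1, (11|53)=+1; sign (−1)^0·+1^0·+1^-2 = +1.
(a,b)_11: α=-2, u≡8; β=1, v≡1 (mod 11); (8|11)=-1, (1|11)=+1; sign (−1)^0·-1^1·+1^-2 = -1.
Ram(95, 11) = {2, 11}; no ℚ_2-point on the conic.

[2, 11]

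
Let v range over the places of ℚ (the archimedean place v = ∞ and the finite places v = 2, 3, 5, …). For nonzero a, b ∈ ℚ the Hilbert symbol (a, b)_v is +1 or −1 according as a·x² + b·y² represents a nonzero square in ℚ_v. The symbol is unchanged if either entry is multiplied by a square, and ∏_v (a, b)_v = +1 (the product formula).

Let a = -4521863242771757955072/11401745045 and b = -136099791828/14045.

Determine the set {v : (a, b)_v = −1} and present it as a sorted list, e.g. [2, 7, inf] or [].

Mod squares: a ≡ -390, b ≡ -385. Check v ∈ {∞, 2, 3, 5, 7, 11, 13, 17, 53}.
v=7: a=7^10·(≡2), b=7^5·(≡2) mod 7; (2|7)=+1, (2|7)=+1; (−1)^{10·5·3}·(+1)^5·(+1)^10 = +1.
v=2: v_2(a)=11, v_2(b)=2; units ≡ 5, 7 (mod 8); ε·ε+αω+βω = 0·1+11·0+2·1 ≡ 0  ⇒  (a,b)_2 = +1.
v=3: a=3^5·(≡2), b=3^2·(≡2) mod 3; (2|3)=-1, (2|3)=-1; (−1)^{5·2·1}·(-1)^2·(-1)^5 = -1.
v=53: a=53^-4·(≡21), b=53^-2·(≡5) mod 53; (21|53)=-1, (5|53)=-1; (−1)^{-4·-2·26}·(-1)^-2·(-1)^-4 = +1.
v=17: a=17^-2·(≡1), b=17^0·(≡14) mod 17; (1|17)=+1, (14|17)=-1; (−1)^{-2·0·8}·(+1)^0·(-1)^-2 = +1.
v=13: a=13^3·(≡12), b=13^2·(≡7) mod 13; (12|13)=+1, (7|13)=-1; (−1)^{3·2·6}·(+1)^2·(-1)^3 = -1.
v=5: a=5^-1·(≡2), b=5^-1·(≡3) mod 5; (2|5)=-1, (3|5)=-1; (−1)^{-1·-1·2}·(-1)^-1·(-1)^-1 = +1.
v=∞: -390 < 0 and -385 < 0  ⇒  (a,b)_∞ = -1.
v=11: a=11^4·(≡8), b=11^3·(≡5) mod 11; (8|11)=-1, (5|11)=+1; (−1)^{4·3·5}·(-1)^3·(+1)^4 = -1.
Ram(-390, -385) = {3, 11, 13, ∞}; no ℚ_3-point on the conic.

[3, 11, 13, inf]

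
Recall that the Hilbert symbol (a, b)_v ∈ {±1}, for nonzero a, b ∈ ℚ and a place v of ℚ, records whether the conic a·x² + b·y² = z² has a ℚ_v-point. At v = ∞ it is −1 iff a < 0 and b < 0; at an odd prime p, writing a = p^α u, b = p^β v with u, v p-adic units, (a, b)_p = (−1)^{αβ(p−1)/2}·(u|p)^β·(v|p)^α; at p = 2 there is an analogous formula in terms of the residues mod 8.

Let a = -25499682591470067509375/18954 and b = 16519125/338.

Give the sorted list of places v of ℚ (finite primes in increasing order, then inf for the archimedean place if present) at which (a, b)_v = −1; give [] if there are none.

[3, 5, 13, 31]

Mod squares: a ≡ -5590, b ≡ 26970. Check v ∈ {∞, 2, 3, 5, 7, 11, 13, 29, 31, 43}.
v=43: a=43^1·(≡7), b=43^0·(≡38) mod 43; (7|43)=-1, (38|43)=+1; (−1)^{1·0·21}·(-1)^0·(+1)^1 = +1.
v=13: a=13^-1·(≡12), b=13^-2·(≡6) mod 13; (12|13)=+1, (6|13)=-1; (−1)^{-1·-2·6}·(+1)^-2·(-1)^-1 = -1.
v=2: v_2(a)=-1, v_2(b)=-1; units ≡ 5, 5 (mod 8); ε·ε+αω+βω = 0·0+-1·1+-1·1 ≡ 0  ⇒  (a,b)_2 = +1.
v=5: a=5^5·(≡3), b=5^3·(≡1) mod 5; (3|5)=-1, (1|5)=+1; (−1)^{5·3·2}·(-1)^3·(+1)^5 = -1.
v=∞: -5590 < 0 and 26970 > 0  ⇒  (a,b)_∞ = +1.
v=31: a=31^4·(≡22), b=31^1·(≡5) mod 31; (22|31)=-1, (5|31)=+1; (−1)^{4·1·15}·(-1)^1·(+1)^4 = -1.
v=7: a=7^4·(≡5), b=7^2·(≡6) mod 7; (5|7)=-1, (6|7)=-1; (−1)^{4·2·3}·(-1)^2·(-1)^4 = +1.
v=11: a=11^2·(≡1), b=11^0·(≡5) mod 11; (1|11)=+1, (5|11)=+1; (−1)^{2·0·5}·(+1)^0·(+1)^2 = +1.
v=29: a=29^4·(≡5), b=29^1·(≡8) mod 29; (5|29)=+1, (8|29)=-1; (−1)^{4·1·14}·(+1)^1·(-1)^4 = +1.
v=3: a=3^-6·(≡2), b=3^1·(≡2) mod 3; (2|3)=-1, (2|3)=-1; (−1)^{-6·1·1}·(-1)^1·(-1)^-6 = -1.
|Ram(-5590, 26970)| = 4, even; anisotropic at {3, 5, 13, 31}.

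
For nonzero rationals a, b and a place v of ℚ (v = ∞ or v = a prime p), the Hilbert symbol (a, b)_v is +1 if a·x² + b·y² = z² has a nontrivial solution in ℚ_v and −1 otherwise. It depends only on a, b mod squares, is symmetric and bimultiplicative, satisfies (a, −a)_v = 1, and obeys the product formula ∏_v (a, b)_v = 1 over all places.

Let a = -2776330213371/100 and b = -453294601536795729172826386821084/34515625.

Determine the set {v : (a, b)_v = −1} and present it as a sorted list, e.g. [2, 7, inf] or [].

[11, 13, 29, inf]

Mod squares: a ≡ -2956811, b ≡ -551. Check v ∈ {∞, 2, 3, 5, 11, 13, 17, 19, 23, 29, 31, 47}.
v=19: a=19^2·(≡1), b=19^5·(≡11) mod 19; (1|19)=+1, (11|19)=+1; (−1)^{2·5·9}·(+1)^5·(+1)^2 = +1.
v=5: a=5^-2·(≡1), b=5^-6·(≡4) mod 5; (1|5)=+1, (4|5)=+1; (−1)^{-2·-6·2}·(+1)^-6·(+1)^-2 = +1.
v=2: v_2(a)=-2, v_2(b)=2; units ≡ 5, 1 (mod 8); ε·ε+αω+βω = 0·0+-2·0+2·1 ≡ 0  ⇒  (a,b)_2 = +1.
v=29: a=29^1·(≡13), b=29^3·(≡10) mod 29; (13|29)=+1, (10|29)=-1; (−1)^{1·3·14}·(+1)^3·(-1)^1 = -1.
v=31: a=31^1·(≡15), b=31^2·(≡20) mod 31; (15|31)=-1, (20|31)=+1; (−1)^{1·2·15}·(-1)^2·(+1)^1 = +1.
v=17: a=17^2·(≡1), b=17^8·(≡6) mod 17; (1|17)=+1, (6|17)=-1; (−1)^{2·8·8}·(+1)^8·(-1)^2 = +1.
v=13: a=13^1·(≡4), b=13^4·(≡2) mod 13; (4|13)=+1, (2|13)=-1; (−1)^{1·4·6}·(+1)^4·(-1)^1 = -1.
v=11: a=11^1·(≡6), b=11^2·(≡8) mod 11; (6|11)=-1, (8|11)=-1; (−1)^{1·2·5}·(-1)^2·(-1)^1 = -1.
v=23: a=23^1·(≡6), b=23^0·(≡13) mod 23; (6|23)=+1, (13|23)=+1; (−1)^{1·0·11}·(+1)^0·(+1)^1 = +1.
v=47: a=47^0·(≡42), b=47^-2·(≡13) mod 47; (42|47)=+1, (13|47)=-1; (−1)^{0·-2·23}·(+1)^-2·(-1)^0 = +1.
v=3: a=3^2·(≡1), b=3^4·(≡1) mod 3; (1|3)=+1, (1|3)=+1; (−1)^{2·4·1}·(+1)^4·(+1)^2 = +1.
v=∞: -2956811 < 0 and -551 < 0  ⇒  (a,b)_∞ = -1.
Ram(-2956811, -551) = {11, 13, 29, ∞}; no ℚ_11-point on the conic.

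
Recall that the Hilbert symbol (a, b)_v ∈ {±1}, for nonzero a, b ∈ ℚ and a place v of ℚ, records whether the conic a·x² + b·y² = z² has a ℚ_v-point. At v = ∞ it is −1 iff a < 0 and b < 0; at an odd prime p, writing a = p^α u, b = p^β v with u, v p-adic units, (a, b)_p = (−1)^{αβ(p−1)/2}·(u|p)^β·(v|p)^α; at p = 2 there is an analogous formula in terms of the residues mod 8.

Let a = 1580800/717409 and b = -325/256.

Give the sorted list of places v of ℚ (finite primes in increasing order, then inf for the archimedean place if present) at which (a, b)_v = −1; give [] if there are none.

Mod squares: a ≡ 247, b ≡ -13. Check v ∈ {∞, 2, 5, 7, 11, 13, 19}.
v=7: a=7^-2·(≡1), b=7^0·(≡1) mod 7; (1|7)=+1, (1|7)=+1; (−1)^{-2·0·3}·(+1)^0·(+1)^-2 = +1.
v=5: a=5^2·(≡3), b=5^2·(≡2) mod 5; (3|5)=-1, (2|5)=-1; (−1)^{2·2·2}·(-1)^2·(-1)^2 = +1.
v=∞: 247 > 0 and -13 < 0  ⇒  (a,b)_∞ = +1.
v=2: v_2(a)=8, v_2(b)=-8; units ≡ 7, 3 (mod 8); ε·ε+αω+βω = 1·1+8·1+-8·0 ≡ 1  ⇒  (a,b)_2 = -1.
v=19: a=19^1·(≡8), b=19^0·(≡4) mod 19; (8|19)=-1, (4|19)=+1; (−1)^{1·0·9}·(-1)^0·(+1)^1 = +1.
v=13: a=13^1·(≡6), b=13^1·(≡3) mod 13; (6|13)=-1, (3|13)=+1; (−1)^{1·1·6}·(-1)^1·(+1)^1 = -1.
v=11: a=11^-4·(≡9), b=11^0·(≡9) mod 11; (9|11)=+1, (9|11)=+1; (−1)^{-4·0·5}·(+1)^0·(+1)^-4 = +1.
(247, -13 / ℚ) ramifies at {2, 13}: a division algebra.

[2, 13]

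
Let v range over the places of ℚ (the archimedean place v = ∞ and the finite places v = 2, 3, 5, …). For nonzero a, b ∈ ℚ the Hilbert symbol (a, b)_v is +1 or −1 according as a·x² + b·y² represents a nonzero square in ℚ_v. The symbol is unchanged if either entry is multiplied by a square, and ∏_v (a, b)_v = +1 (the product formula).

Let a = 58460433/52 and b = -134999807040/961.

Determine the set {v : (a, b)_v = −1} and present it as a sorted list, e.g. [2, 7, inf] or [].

Mod squares: a ≡ 903669, b ≡ -810985. Check v ∈ {∞, 2, 3, 5, 7, 13, 17, 29, 31, 47}.
v=13: a=13^-1·(≡11), b=13^0·(≡7) mod 13; (11|13)=-1, (7|13)=-1; (−1)^{-1·0·6}·(-1)^0·(-1)^-1 = -1.
v=29: a=29^3·(≡21), b=29^1·(≡20) mod 29; (21|29)=-1, (20|29)=+1; (−1)^{3·1·14}·(-1)^1·(+1)^3 = -1.
v=2: v_2(a)=-2, v_2(b)=6; units ≡ 5, 7 (mod 8); ε·ε+αω+βω = 0·1+-2·0+6·1 ≡ 0  ⇒  (a,b)_2 = +1.
v=47: a=47^1·(≡25), b=47^1·(≡23) mod 47; (25|47)=+1, (23|47)=-1; (−1)^{1·1·23}·(+1)^1·(-1)^1 = +1.
v=17: a=17^1·(≡4), b=17^3·(≡12) mod 17; (4|17)=+1, (12|17)=-1; (−1)^{1·3·8}·(+1)^3·(-1)^1 = -1.
v=5: a=5^0·(≡4), b=5^1·(≡2) mod 5; (4|5)=+1, (2|5)=-1; (−1)^{0·1·2}·(+1)^1·(-1)^0 = +1.
v=3: a=3^1·(≡2), b=3^2·(≡2) mod 3; (2|3)=-1, (2|3)=-1; (−1)^{1·2·1}·(-1)^2·(-1)^1 = -1.
v=∞: 903669 > 0 and -810985 < 0  ⇒  (a,b)_∞ = +1.
v=31: a=31^0·(≡8), b=31^-2·(≡26) mod 31; (8|31)=+1, (26|31)=-1; (−1)^{0·-2·15}·(+1)^-2·(-1)^0 = +1.
v=7: a=7^0·(≡1), b=7^1·(≡4) mod 7; (1|7)=+1, (4|7)=+1; (−1)^{0·1·3}·(+1)^1·(+1)^0 = +1.
|Ram(903669, -810985)| = 4, even; anisotropic at {3, 13, 17, 29}.

[3, 13, 17, 29]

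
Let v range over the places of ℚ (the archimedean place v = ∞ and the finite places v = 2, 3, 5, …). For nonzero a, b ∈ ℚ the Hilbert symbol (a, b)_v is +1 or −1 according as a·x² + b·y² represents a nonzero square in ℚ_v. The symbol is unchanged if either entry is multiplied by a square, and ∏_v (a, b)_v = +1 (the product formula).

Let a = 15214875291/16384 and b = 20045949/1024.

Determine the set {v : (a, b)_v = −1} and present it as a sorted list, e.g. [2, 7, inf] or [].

[3, 23]

Mod squares: a ≡ 11, b ≡ 69. Check v ∈ {∞, 2, 3, 7, 11, 23}.
v=11: a=11^3·(≡1), b=11^2·(≡9) mod 11; (1|11)=+1, (9|11)=+1; (−1)^{3·2·5}·(+1)^2·(+1)^3 = +1.
v=2: v_2(a)=-14, v_2(b)=-10; units ≡ 3, 5 (mod 8); ε·ε+αω+βω = 1·0+-14·1+-10·1 ≡ 0  ⇒  (a,b)_2 = +1.
v=∞: 11 > 0 and 69 > 0  ⇒  (a,b)_∞ = +1.
v=7: a=7^4·(≡2), b=7^4·(≡6) mod 7; (2|7)=+1, (6|7)=-1; (−1)^{4·4·3}·(+1)^4·(-1)^4 = +1.
v=3: a=3^2·(≡2), b=3^1·(≡2) mod 3; (2|3)=-1, (2|3)=-1; (−1)^{2·1·1}·(-1)^1·(-1)^2 = -1.
v=23: a=23^2·(≡7), b=23^1·(≡2) mod 23; (7|23)=-1, (2|23)=+1; (−1)^{2·1·11}·(-1)^1·(+1)^2 = -1.
|Ram(11, 69)| = 2, even; anisotropic at {3, 23}.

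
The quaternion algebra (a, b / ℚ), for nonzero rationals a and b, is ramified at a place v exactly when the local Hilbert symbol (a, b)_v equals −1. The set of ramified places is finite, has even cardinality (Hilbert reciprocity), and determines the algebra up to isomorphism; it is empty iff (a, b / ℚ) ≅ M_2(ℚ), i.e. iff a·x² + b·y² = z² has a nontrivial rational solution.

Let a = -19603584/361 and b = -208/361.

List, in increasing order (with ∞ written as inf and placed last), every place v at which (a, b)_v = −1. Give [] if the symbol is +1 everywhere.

[13, inf]

(a, b) ≡ (-34034, -13) mod (ℚ^×)²; places V = {2, 3, 7, 11, 13, 17, 19, ∞}.
(a,b)_2: α=7, β=4; u≡7, v≡3 (mod 8); ε(u)ε(v)=1·1, αω(v)=7·1, βω(u)=4·0; sum ≡ 0  ⇒  +1.
(a,b)_3: α=2, u≡1; β=0, v≡2 (mod 3); (1|3)=+1, (2|3)=-1; sign (−1)^0·+1^0·-1^2 = +1.
(a,b)_19: α=-2, u≡8; β=-2, v≡1 (mod 19); (8|19)=-1, (1|19)=+1; sign (−1)^0·-1^-2·+1^-2 = +1.
(a,b)_11: α=1, u≡6; β=0, v≡5 (mod 11); (6|11)=-1, (5|11)=+1; sign (−1)^0·-1^0·+1^1 = +1.
(a,b)_13: α=1, u≡11; β=1, v≡1 (mod 13); (11|13)=-1, (1|13)=+1; sign (−1)^0·-1^1·+1^1 = -1.
(a,b)_7: α=1, u≡5; β=0, v≡4 (mod 7); (5|7)=-1, (4|7)=+1; sign (−1)^0·-1^0·+1^1 = +1.
(a,b)_∞: sgn(-34034)=−, sgn(-13)=−, so -1.
(a,b)_17: α=1, u≡15; β=0, v≡16 (mod 17); (15|17)=+1, (16|17)=+1; sign (−1)^0·+1^0·+1^1 = +1.
|Ram(-34034, -13)| = 2, even; anisotropic at {13, ∞}.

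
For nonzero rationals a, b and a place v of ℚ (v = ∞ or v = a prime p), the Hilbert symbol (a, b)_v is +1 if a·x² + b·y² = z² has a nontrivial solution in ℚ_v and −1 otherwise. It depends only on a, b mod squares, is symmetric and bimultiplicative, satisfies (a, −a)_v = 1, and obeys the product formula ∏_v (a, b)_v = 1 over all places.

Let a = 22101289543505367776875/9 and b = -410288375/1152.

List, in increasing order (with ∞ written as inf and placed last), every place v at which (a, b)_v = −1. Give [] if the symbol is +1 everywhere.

[2, 5, 7, 19, 23, 29]

Mod squares: a ≡ 3282307, b ≡ -32823070. Check v ∈ {∞, 2, 3, 5, 7, 19, 23, 29, 37}.
v=37: a=37^3·(≡20), b=37^1·(≡5) mod 37; (20|37)=-1, (5|37)=-1; (−1)^{3·1·18}·(-1)^1·(-1)^3 = +1.
v=2: v_2(a)=0, v_2(b)=-7; units ≡ 3, 1 (mod 8); ε·ε+αω+βω = 1·0+0·0+-7·1 ≡ 1  ⇒  (a,b)_2 = -1.
v=5: a=5^4·(≡2), b=5^3·(≡4) mod 5; (2|5)=-1, (4|5)=+1; (−1)^{4·3·2}·(-1)^3·(+1)^4 = -1.
v=19: a=19^3·(≡6), b=19^1·(≡16) mod 19; (6|19)=+1, (16|19)=+1; (−1)^{3·1·9}·(+1)^1·(+1)^3 = -1.
v=3: a=3^-2·(≡1), b=3^-2·(≡2) mod 3; (1|3)=+1, (2|3)=-1; (−1)^{-2·-2·1}·(+1)^-2·(-1)^-2 = +1.
v=∞: 3282307 > 0 and -32823070 < 0  ⇒  (a,b)_∞ = +1.
v=29: a=29^3·(≡28), b=29^1·(≡10) mod 29; (28|29)=+1, (10|29)=-1; (−1)^{3·1·14}·(+1)^1·(-1)^3 = -1.
v=23: a=23^3·(≡19), b=23^1·(≡7) mod 23; (19|23)=-1, (7|23)=-1; (−1)^{3·1·11}·(-1)^1·(-1)^3 = -1.
v=7: a=7^3·(≡6), b=7^1·(≡5) mod 7; (6|7)=-1, (5|7)=-1; (−1)^{3·1·3}·(-1)^1·(-1)^3 = -1.
Ram(3282307, -32823070) = {2, 5, 7, 19, 23, 29}; no ℚ_2-point on the conic.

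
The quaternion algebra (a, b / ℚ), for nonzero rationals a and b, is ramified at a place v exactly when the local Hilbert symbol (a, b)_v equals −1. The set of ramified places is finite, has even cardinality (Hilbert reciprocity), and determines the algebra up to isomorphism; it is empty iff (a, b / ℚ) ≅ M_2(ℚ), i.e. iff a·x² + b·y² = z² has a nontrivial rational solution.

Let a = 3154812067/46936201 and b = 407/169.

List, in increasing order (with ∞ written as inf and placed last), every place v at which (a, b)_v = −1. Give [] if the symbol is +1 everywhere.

Mod squares: a ≡ 11803, b ≡ 407. Check v ∈ {∞, 2, 11, 13, 17, 29, 31, 37, 47}.
v=2: v_2(a)=0, v_2(b)=0; units ≡ 3, 7 (mod 8); ε·ε+αω+βω = 1·1+0·0+0·1 ≡ 1  ⇒  (a,b)_2 = -1.
v=37: a=37^1·(≡14), b=37^1·(≡34) mod 37; (14|37)=-1, (34|37)=+1; (−1)^{1·1·18}·(-1)^1·(+1)^1 = -1.
v=31: a=31^-2·(≡12), b=31^0·(≡18) mod 31; (12|31)=-1, (18|31)=+1; (−1)^{-2·0·15}·(-1)^0·(+1)^-2 = +1.
v=13: a=13^-2·(≡3), b=13^-2·(≡4) mod 13; (3|13)=+1, (4|13)=+1; (−1)^{-2·-2·6}·(+1)^-2·(+1)^-2 = +1.
v=∞: 11803 > 0 and 407 > 0  ⇒  (a,b)_∞ = +1.
v=11: a=11^3·(≡8), b=11^1·(≡1) mod 11; (8|11)=-1, (1|11)=+1; (−1)^{3·1·5}·(-1)^1·(+1)^3 = +1.
v=17: a=17^-2·(≡3), b=17^0·(≡1) mod 17; (3|17)=-1, (1|17)=+1; (−1)^{-2·0·8}·(-1)^0·(+1)^-2 = +1.
v=29: a=29^1·(≡23), b=29^0·(≡23) mod 29; (23|29)=+1, (23|29)=+1; (−1)^{1·0·14}·(+1)^0·(+1)^1 = +1.
v=47: a=47^2·(≡6), b=47^0·(≡33) mod 47; (6|47)=+1, (33|47)=-1; (−1)^{2·0·23}·(+1)^0·(-1)^2 = +1.
(11803, 407 / ℚ) ramifies at {2, 37}: a division algebra.

[2, 37]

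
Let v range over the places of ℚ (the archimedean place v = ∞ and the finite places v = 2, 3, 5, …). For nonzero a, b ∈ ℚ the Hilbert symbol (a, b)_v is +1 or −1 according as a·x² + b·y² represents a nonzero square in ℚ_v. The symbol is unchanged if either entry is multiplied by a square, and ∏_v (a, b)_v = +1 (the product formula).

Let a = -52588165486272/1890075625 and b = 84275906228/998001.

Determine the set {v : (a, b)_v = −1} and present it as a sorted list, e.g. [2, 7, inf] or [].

[3, 13, 29, 43]

Mod squares: a ≡ -924027, b ≡ 23693. Check v ∈ {∞, 2, 3, 5, 13, 19, 23, 29, 37, 41, 43, 47}.
v=3: a=3^1·(≡1), b=3^-6·(≡2) mod 3; (1|3)=+1, (2|3)=-1; (−1)^{1·-6·1}·(+1)^-6·(-1)^1 = -1.
v=29: a=29^1·(≡8), b=29^1·(≡28) mod 29; (8|29)=-1, (28|29)=+1; (−1)^{1·1·14}·(-1)^1·(+1)^1 = -1.
v=41: a=41^2·(≡5), b=41^2·(≡4) mod 41; (5|41)=+1, (4|41)=+1; (−1)^{2·2·20}·(+1)^2·(+1)^2 = +1.
v=37: a=37^-2·(≡4), b=37^-2·(≡19) mod 37; (4|37)=+1, (19|37)=-1; (−1)^{-2·-2·18}·(+1)^-2·(-1)^-2 = +1.
v=19: a=19^1·(≡5), b=19^1·(≡13) mod 19; (5|19)=+1, (13|19)=-1; (−1)^{1·1·9}·(+1)^1·(-1)^1 = +1.
v=2: v_2(a)=6, v_2(b)=2; units ≡ 5, 5 (mod 8); ε·ε+αω+βω = 0·0+6·1+2·1 ≡ 0  ⇒  (a,b)_2 = +1.
v=13: a=13^1·(≡6), b=13^0·(≡5) mod 13; (6|13)=-1, (5|13)=-1; (−1)^{1·0·6}·(-1)^0·(-1)^1 = -1.
v=23: a=23^2·(≡10), b=23^2·(≡3) mod 23; (10|23)=-1, (3|23)=+1; (−1)^{2·2·11}·(-1)^2·(+1)^2 = +1.
v=5: a=5^-4·(≡3), b=5^0·(≡3) mod 5; (3|5)=-1, (3|5)=-1; (−1)^{-4·0·2}·(-1)^0·(-1)^-4 = +1.
v=43: a=43^1·(≡36), b=43^1·(≡4) mod 43; (36|43)=+1, (4|43)=+1; (−1)^{1·1·21}·(+1)^1·(+1)^1 = -1.
v=47: a=47^-2·(≡46), b=47^0·(≡13) mod 47; (46|47)=-1, (13|47)=-1; (−1)^{-2·0·23}·(-1)^0·(-1)^-2 = +1.
v=∞: -924027 < 0 and 23693 > 0  ⇒  (a,b)_∞ = +1.
Ram(-924027, 23693) = {3, 13, 29, 43}; no ℚ_3-point on the conic.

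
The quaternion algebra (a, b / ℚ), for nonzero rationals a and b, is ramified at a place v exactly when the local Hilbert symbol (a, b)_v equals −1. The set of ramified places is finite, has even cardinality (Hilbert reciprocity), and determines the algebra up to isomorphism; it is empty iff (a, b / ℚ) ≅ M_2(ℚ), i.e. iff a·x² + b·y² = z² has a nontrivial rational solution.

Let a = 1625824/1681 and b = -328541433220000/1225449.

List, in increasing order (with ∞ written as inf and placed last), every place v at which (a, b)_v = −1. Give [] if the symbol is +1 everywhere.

(a, b) ≡ (46, -14872858) mod (ℚ^×)²; places V = {2, 3, 5, 7, 11, 13, 17, 19, 23, 41, 47, ∞}.
(a,b)_13: α=0, u≡11; β=1, v≡4 (mod 13); (11|13)=-1, (4|13)=+1; sign (−1)^0·-1^1·+1^0 = -1.
(a,b)_11: α=0, u≡10; β=1, v≡3 (mod 11); (10|11)=-1, (3|11)=+1; sign (−1)^0·-1^1·+1^0 = -1.
(a,b)_41: α=-2, u≡10; β=-2, v≡35 (mod 41); (10|41)=+1, (35|41)=-1; sign (−1)^0·+1^-2·-1^-2 = +1.
(a,b)_∞: sgn(46)=+, sgn(-14872858)=−, so +1.
(a,b)_7: α=0, u≡4; β=1, v≡4 (mod 7); (4|7)=+1, (4|7)=+1; sign (−1)^0·+1^1·+1^0 = +1.
(a,b)_17: α=0, u≡11; β=1, v≡3 (mod 17); (11|17)=-1, (3|17)=-1; sign (−1)^0·-1^1·-1^0 = -1.
(a,b)_23: α=1, u≡16; β=1, v≡21 (mod 23); (16|23)=+1, (21|23)=-1; sign (−1)^1·+1^1·-1^1 = +1.
(a,b)_3: α=0, u≡1; β=-6, v≡2 (mod 3); (1|3)=+1, (2|3)=-1; sign (−1)^0·+1^-6·-1^0 = +1.
(a,b)_19: α=0, u≡12; β=1, v≡14 (mod 19); (12|19)=-1, (14|19)=-1; sign (−1)^0·-1^1·-1^0 = -1.
(a,b)_47: α=2, u≡10; β=2, v≡20 (mod 47); (10|47)=-1, (20|47)=-1; sign (−1)^0·-1^2·-1^2 = +1.
(a,b)_5: α=0, u≡4; β=4, v≡2 (mod 5); (4|5)=+1, (2|5)=-1; sign (−1)^0·+1^4·-1^0 = +1.
(a,b)_2: α=5, β=5; u≡7, v≡3 (mod 8); ε(u)ε(v)=1·1, αω(v)=5·1, βω(u)=5·0; sum ≡ 0  ⇒  +1.
|Ram(46, -14872858)| = 4, even; anisotropic at {11, 13, 17, 19}.

[11, 13, 17, 19]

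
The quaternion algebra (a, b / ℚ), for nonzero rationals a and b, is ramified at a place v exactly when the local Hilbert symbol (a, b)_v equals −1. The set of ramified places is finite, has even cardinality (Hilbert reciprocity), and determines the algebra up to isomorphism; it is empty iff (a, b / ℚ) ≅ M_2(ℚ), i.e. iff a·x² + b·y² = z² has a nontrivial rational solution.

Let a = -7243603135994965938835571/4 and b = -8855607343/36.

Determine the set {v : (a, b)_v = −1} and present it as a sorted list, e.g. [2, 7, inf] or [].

Mod squares: a ≡ -19499, b ≡ -8855607343. Check v ∈ {∞, 2, 3, 11, 17, 19, 31, 37, 41, 53}.
v=19: a=19^2·(≡10), b=19^1·(≡12) mod 19; (10|19)=-1, (12|19)=-1; (−1)^{2·1·9}·(-1)^1·(-1)^2 = -1.
v=∞: -19499 < 0 and -8855607343 < 0  ⇒  (a,b)_∞ = -1.
v=3: a=3^0·(≡1), b=3^-2·(≡2) mod 3; (1|3)=+1, (2|3)=-1; (−1)^{0·-2·1}·(+1)^-2·(-1)^0 = +1.
v=31: a=31^3·(≡26), b=31^1·(≡6) mod 31; (26|31)=-1, (6|31)=-1; (−1)^{3·1·15}·(-1)^1·(-1)^3 = -1.
v=17: a=17^1·(≡16), b=17^1·(≡9) mod 17; (16|17)=+1, (9|17)=+1; (−1)^{1·1·8}·(+1)^1·(+1)^1 = +1.
v=2: v_2(a)=-2, v_2(b)=-2; units ≡ 5, 1 (mod 8); ε·ε+αω+βω = 0·0+-2·0+-2·1 ≡ 0  ⇒  (a,b)_2 = +1.
v=41: a=41^2·(≡11), b=41^1·(≡9) mod 41; (11|41)=-1, (9|41)=+1; (−1)^{2·1·20}·(-1)^1·(+1)^2 = -1.
v=37: a=37^5·(≡26), b=37^1·(≡23) mod 37; (26|37)=+1, (23|37)=-1; (−1)^{5·1·18}·(+1)^1·(-1)^5 = -1.
v=53: a=53^2·(≡50), b=53^1·(≡5) mod 53; (50|53)=-1, (5|53)=-1; (−1)^{2·1·26}·(-1)^1·(-1)^2 = -1.
v=11: a=11^2·(≡5), b=11^1·(≡9) mod 11; (5|11)=+1, (9|11)=+1; (−1)^{2·1·5}·(+1)^1·(+1)^2 = +1.
|Ram(-19499, -8855607343)| = 6, even; anisotropic at {19, 31, 37, 41, 53, ∞}.

[19, 31, 37, 41, 53, inf]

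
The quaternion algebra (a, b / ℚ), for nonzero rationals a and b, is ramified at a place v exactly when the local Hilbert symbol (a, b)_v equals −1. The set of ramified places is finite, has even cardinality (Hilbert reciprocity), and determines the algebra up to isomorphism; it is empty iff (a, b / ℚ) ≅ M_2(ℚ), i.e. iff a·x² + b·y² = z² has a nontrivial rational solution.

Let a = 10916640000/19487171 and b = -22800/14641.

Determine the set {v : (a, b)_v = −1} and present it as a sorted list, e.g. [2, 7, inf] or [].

(a, b) ≡ (231, -57) mod (ℚ^×)²; places V = {2, 3, 5, 7, 11, 19, ∞}.
(a,b)_3: α=3, u≡2; β=1, v≡2 (mod 3); (2|3)=-1, (2|3)=-1; sign (−1)^1·-1^1·-1^3 = -1.
(a,b)_∞: sgn(231)=+, sgn(-57)=−, so +1.
(a,b)_7: α=1, u≡6; β=0, v≡5 (mod 7); (6|7)=-1, (5|7)=-1; sign (−1)^0·-1^0·-1^1 = -1.
(a,b)_5: α=4, u≡4; β=2, v≡3 (mod 5); (4|5)=+1, (3|5)=-1; sign (−1)^0·+1^2·-1^4 = +1.
(a,b)_11: α=-7, u≡2; β=-4, v≡3 (mod 11); (2|11)=-1, (3|11)=+1; sign (−1)^0·-1^-4·+1^-7 = +1.
(a,b)_19: α=2, u≡12; β=1, v≡17 (mod 19); (12|19)=-1, (17|19)=+1; sign (−1)^0·-1^1·+1^2 = -1.
(a,b)_2: α=8, β=4; u≡7, v≡7 (mod 8); ε(u)ε(v)=1·1, αω(v)=8·0, βω(u)=4·0; sum ≡ 1  ⇒  -1.
Ram(231, -57) = {2, 3, 7, 19}; no ℚ_2-point on the conic.

[2, 3, 7, 19]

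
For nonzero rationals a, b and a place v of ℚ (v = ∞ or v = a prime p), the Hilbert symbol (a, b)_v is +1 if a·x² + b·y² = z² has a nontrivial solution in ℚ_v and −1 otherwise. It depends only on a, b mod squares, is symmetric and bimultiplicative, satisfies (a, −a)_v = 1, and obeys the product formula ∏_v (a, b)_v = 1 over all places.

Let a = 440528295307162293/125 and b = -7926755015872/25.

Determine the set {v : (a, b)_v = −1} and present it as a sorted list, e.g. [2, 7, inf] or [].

Mod squares: a ≡ 1048985, b ≡ -43. Check v ∈ {∞, 2, 3, 5, 7, 11, 17, 41, 43}.
v=11: a=11^2·(≡3), b=11^2·(≡9) mod 11; (3|11)=+1, (9|11)=+1; (−1)^{2·2·5}·(+1)^2·(+1)^2 = +1.
v=41: a=41^3·(≡37), b=41^2·(≡31) mod 41; (37|41)=+1, (31|41)=+1; (−1)^{3·2·20}·(+1)^2·(+1)^3 = +1.
v=7: a=7^3·(≡5), b=7^2·(≡6) mod 7; (5|7)=-1, (6|7)=-1; (−1)^{3·2·3}·(-1)^2·(-1)^3 = -1.
v=∞: 1048985 > 0 and -43 < 0  ⇒  (a,b)_∞ = +1.
v=5: a=5^-3·(≡3), b=5^-2·(≡3) mod 5; (3|5)=-1, (3|5)=-1; (−1)^{-3·-2·2}·(-1)^-2·(-1)^-3 = -1.
v=43: a=43^1·(≡35), b=43^1·(≡22) mod 43; (35|43)=+1, (22|43)=-1; (−1)^{1·1·21}·(+1)^1·(-1)^1 = +1.
v=2: v_2(a)=0, v_2(b)=6; units ≡ 1, 5 (mod 8); ε·ε+αω+βω = 0·0+0·1+6·0 ≡ 0  ⇒  (a,b)_2 = +1.
v=3: a=3^6·(≡2), b=3^0·(≡2) mod 3; (2|3)=-1, (2|3)=-1; (−1)^{6·0·1}·(-1)^0·(-1)^6 = +1.
v=17: a=17^3·(≡14), b=17^2·(≡2) mod 17; (14|17)=-1, (2|17)=+1; (−1)^{3·2·8}·(-1)^2·(+1)^3 = +1.
|Ram(1048985, -43)| = 2, even; anisotropic at {5, 7}.

[5, 7]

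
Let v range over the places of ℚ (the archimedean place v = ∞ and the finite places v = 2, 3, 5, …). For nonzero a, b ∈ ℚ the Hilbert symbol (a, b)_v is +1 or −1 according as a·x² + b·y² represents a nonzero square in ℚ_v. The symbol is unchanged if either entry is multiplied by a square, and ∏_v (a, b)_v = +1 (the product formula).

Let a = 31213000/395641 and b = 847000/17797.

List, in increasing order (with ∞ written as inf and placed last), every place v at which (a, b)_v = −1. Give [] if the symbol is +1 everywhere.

(a, b) ≡ (130, 910) mod (ℚ^×)²; places V = {2, 5, 7, 11, 13, 17, 37, ∞}.
(a,b)_13: α=1, u≡9; β=-1, v≡6 (mod 13); (9|13)=+1, (6|13)=-1; sign (−1)^0·+1^-1·-1^1 = -1.
(a,b)_17: α=-2, u≡11; β=0, v≡4 (mod 17); (11|17)=-1, (4|17)=+1; sign (−1)^0·-1^0·+1^-2 = +1.
(a,b)_5: α=3, u≡4; β=3, v≡3 (mod 5); (4|5)=+1, (3|5)=-1; sign (−1)^0·+1^3·-1^3 = -1.
(a,b)_∞: sgn(130)=+, sgn(910)=+, so +1.
(a,b)_7: α=4, u≡1; β=1, v≡4 (mod 7); (1|7)=+1, (4|7)=+1; sign (−1)^0·+1^1·+1^4 = +1.
(a,b)_2: α=3, β=3; u≡1, v≡7 (mod 8); ε(u)ε(v)=0·1, αω(v)=3·0, βω(u)=3·0; sum ≡ 0  ⇒  +1.
(a,b)_37: α=-2, u≡18; β=-2, v≡31 (mod 37); (18|37)=-1, (31|37)=-1; sign (−1)^0·-1^-2·-1^-2 = +1.
(a,b)_11: α=0, u≡4; β=2, v≡7 (mod 11); (4|11)=+1, (7|11)=-1; sign (−1)^0·+1^2·-1^0 = +1.
(130, 910 / ℚ) ramifies at {5, 13}: a division algebra.

[5, 13]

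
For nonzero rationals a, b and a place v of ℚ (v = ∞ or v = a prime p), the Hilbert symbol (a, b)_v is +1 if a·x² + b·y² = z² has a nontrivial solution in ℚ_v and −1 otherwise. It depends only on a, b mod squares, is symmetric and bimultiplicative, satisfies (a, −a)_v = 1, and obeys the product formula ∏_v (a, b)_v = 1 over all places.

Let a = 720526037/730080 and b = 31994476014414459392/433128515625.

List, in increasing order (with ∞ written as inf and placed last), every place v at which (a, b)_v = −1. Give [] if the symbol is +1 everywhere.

[2, 3, 5, 11]

(a, b) ≡ (2310, 2) mod (ℚ^×)²; places V = {2, 3, 5, 7, 11, 13, 17, 19, 23, ∞}.
(a,b)_11: α=1, u≡4; β=2, v≡10 (mod 11); (4|11)=+1, (10|11)=-1; sign (−1)^0·+1^2·-1^1 = -1.
(a,b)_17: α=0, u≡4; β=2, v≡2 (mod 17); (4|17)=+1, (2|17)=+1; sign (−1)^0·+1^2·+1^0 = +1.
(a,b)_∞: sgn(2310)=+, sgn(2)=+, so +1.
(a,b)_19: α=2, u≡1; β=4, v≡15 (mod 19); (1|19)=+1, (15|19)=-1; sign (−1)^0·+1^4·-1^2 = +1.
(a,b)_2: α=-5, β=9; u≡3, v≡1 (mod 8); ε(u)ε(v)=1·0, αω(v)=-5·0, βω(u)=9·1; sum ≡ 1  ⇒  -1.
(a,b)_3: α=-3, u≡2; β=-8, v≡2 (mod 3); (2|3)=-1, (2|3)=-1; sign (−1)^0·-1^-8·-1^-3 = -1.
(a,b)_5: α=-1, u≡2; β=-8, v≡3 (mod 5); (2|5)=-1, (3|5)=-1; sign (−1)^0·-1^-8·-1^-1 = -1.
(a,b)_7: α=3, u≡1; β=2, v≡2 (mod 7); (1|7)=+1, (2|7)=+1; sign (−1)^0·+1^2·+1^3 = +1.
(a,b)_13: α=-2, u≡9; β=-2, v≡6 (mod 13); (9|13)=+1, (6|13)=-1; sign (−1)^0·+1^-2·-1^-2 = +1.
(a,b)_23: α=2, u≡11; β=4, v≡8 (mod 23); (11|23)=-1, (8|23)=+1; sign (−1)^0·-1^4·+1^2 = +1.
(2310, 2 / ℚ) ramifies at {2, 3, 5, 11}: a division algebra.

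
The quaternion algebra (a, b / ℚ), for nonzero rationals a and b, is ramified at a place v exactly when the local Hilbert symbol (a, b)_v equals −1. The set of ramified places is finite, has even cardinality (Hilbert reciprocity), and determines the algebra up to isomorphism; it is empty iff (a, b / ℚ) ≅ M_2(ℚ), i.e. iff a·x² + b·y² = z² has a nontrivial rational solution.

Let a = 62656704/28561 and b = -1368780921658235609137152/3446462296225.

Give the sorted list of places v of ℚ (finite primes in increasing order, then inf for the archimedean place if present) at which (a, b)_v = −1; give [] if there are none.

[7, 29]

Mod squares: a ≡ 899, b ≡ -119567. Check v ∈ {∞, 2, 3, 5, 7, 11, 13, 19, 29, 31}.
v=29: a=29^1·(≡10), b=29^3·(≡6) mod 29; (10|29)=-1, (6|29)=+1; (−1)^{1·3·14}·(-1)^3·(+1)^1 = -1.
v=5: a=5^0·(≡4), b=5^-2·(≡2) mod 5; (4|5)=+1, (2|5)=-1; (−1)^{0·-2·2}·(+1)^-2·(-1)^0 = +1.
v=31: a=31^1·(≡17), b=31^3·(≡9) mod 31; (17|31)=-1, (9|31)=+1; (−1)^{1·3·15}·(-1)^3·(+1)^1 = +1.
v=13: a=13^-4·(≡6), b=13^-10·(≡6) mod 13; (6|13)=-1, (6|13)=-1; (−1)^{-4·-10·6}·(-1)^-10·(-1)^-4 = +1.
v=2: v_2(a)=6, v_2(b)=14; units ≡ 3, 1 (mod 8); ε·ε+αω+βω = 1·0+6·0+14·1 ≡ 0  ⇒  (a,b)_2 = +1.
v=19: a=19^0·(≡6), b=19^1·(≡13) mod 19; (6|19)=+1, (13|19)=-1; (−1)^{0·1·9}·(+1)^1·(-1)^0 = +1.
v=7: a=7^0·(≡5), b=7^1·(≡3) mod 7; (5|7)=-1, (3|7)=-1; (−1)^{0·1·3}·(-1)^1·(-1)^0 = -1.
v=3: a=3^2·(≡2), b=3^10·(≡1) mod 3; (2|3)=-1, (1|3)=+1; (−1)^{2·10·1}·(-1)^10·(+1)^2 = +1.
v=11: a=11^2·(≡2), b=11^4·(≡1) mod 11; (2|11)=-1, (1|11)=+1; (−1)^{2·4·5}·(-1)^4·(+1)^2 = +1.
v=∞: 899 > 0 and -119567 < 0  ⇒  (a,b)_∞ = +1.
(899, -119567 / ℚ) ramifies at {7, 29}: a division algebra.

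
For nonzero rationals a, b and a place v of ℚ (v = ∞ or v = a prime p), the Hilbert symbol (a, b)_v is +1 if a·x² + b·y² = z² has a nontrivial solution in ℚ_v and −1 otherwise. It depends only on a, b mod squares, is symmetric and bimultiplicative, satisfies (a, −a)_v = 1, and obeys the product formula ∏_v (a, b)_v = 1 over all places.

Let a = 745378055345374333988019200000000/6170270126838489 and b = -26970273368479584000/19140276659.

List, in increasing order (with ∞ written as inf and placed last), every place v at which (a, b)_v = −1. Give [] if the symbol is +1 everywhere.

[2, 5, 29, 47]

(a, b) ≡ (47, -4981765) mod (ℚ^×)²; places V = {2, 3, 5, 7, 11, 13, 17, 19, 29, 43, 47, ∞}.
(a,b)_17: α=-4, u≡16; β=-3, v≡15 (mod 17); (16|17)=+1, (15|17)=+1; sign (−1)^0·+1^-3·+1^-4 = +1.
(a,b)_19: α=2, u≡7; β=0, v≡16 (mod 19); (7|19)=+1, (16|19)=+1; sign (−1)^0·+1^0·+1^2 = +1.
(a,b)_47: α=5, u≡27; β=3, v≡8 (mod 47); (27|47)=+1, (8|47)=+1; sign (−1)^1·+1^3·+1^5 = -1.
(a,b)_2: α=16, β=8; u≡7, v≡3 (mod 8); ε(u)ε(v)=1·1, αω(v)=16·1, βω(u)=8·0; sum ≡ 1  ⇒  -1.
(a,b)_7: α=-4, u≡6; β=-2, v≡4 (mod 7); (6|7)=-1, (4|7)=+1; sign (−1)^0·-1^-2·+1^-4 = +1.
(a,b)_11: α=4, u≡4; β=2, v≡9 (mod 11); (4|11)=+1, (9|11)=+1; sign (−1)^0·+1^2·+1^4 = +1.
(a,b)_29: α=2, u≡26; β=1, v≡11 (mod 29); (26|29)=-1, (11|29)=-1; sign (−1)^0·-1^1·-1^2 = -1.
(a,b)_3: α=-2, u≡2; β=4, v≡2 (mod 3); (2|3)=-1, (2|3)=-1; sign (−1)^0·-1^4·-1^-2 = +1.
(a,b)_5: α=8, u≡3; β=3, v≡2 (mod 5); (3|5)=-1, (2|5)=-1; sign (−1)^0·-1^3·-1^8 = -1.
(a,b)_∞: sgn(47)=+, sgn(-4981765)=−, so +1.
(a,b)_13: α=4, u≡5; β=4, v≡4 (mod 13); (5|13)=-1, (4|13)=+1; sign (−1)^0·-1^4·+1^4 = +1.
(a,b)_43: α=-4, u≡10; β=-3, v≡19 (mod 43); (10|43)=+1, (19|43)=-1; sign (−1)^0·+1^-3·-1^-4 = +1.
|Ram(47, -4981765)| = 4, even; anisotropic at {2, 5, 29, 47}.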